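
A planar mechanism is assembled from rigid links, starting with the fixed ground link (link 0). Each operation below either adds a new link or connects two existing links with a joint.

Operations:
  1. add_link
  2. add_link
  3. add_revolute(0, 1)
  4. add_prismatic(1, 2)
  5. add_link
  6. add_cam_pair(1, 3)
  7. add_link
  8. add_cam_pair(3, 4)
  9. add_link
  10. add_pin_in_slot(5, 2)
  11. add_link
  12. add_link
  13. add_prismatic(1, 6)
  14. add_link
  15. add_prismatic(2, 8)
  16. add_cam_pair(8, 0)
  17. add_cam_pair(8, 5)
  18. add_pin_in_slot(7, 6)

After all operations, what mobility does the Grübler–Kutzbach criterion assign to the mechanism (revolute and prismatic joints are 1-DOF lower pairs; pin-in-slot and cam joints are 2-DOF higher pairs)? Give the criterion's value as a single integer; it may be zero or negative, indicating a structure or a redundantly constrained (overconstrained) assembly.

M = 10

ground; <1,0,0>
#1 <2,0,0>
#2 <3,0,0>
R:0↔1 J1 <3,1,0>
P:1↔2 J1 <3,2,0>
#3 <4,2,0>
C:1↔3 J2 <4,2,1>
#4 <5,2,1>
C:3↔4 J2 <5,2,2>
#5 <6,2,2>
PS:5↔2 J2 <6,2,3>
#6 <7,2,3>
#7 <8,2,3>
P:1↔6 J1 <8,3,3>
#8 <9,3,3>
P:2↔8 J1 <9,4,3>
C:8↔0 J2 <9,4,4>
C:8↔5 J2 <9,4,5>
PS:7↔6 J2 <9,4,6>
3×8 − 2×4 − 1×6 = 10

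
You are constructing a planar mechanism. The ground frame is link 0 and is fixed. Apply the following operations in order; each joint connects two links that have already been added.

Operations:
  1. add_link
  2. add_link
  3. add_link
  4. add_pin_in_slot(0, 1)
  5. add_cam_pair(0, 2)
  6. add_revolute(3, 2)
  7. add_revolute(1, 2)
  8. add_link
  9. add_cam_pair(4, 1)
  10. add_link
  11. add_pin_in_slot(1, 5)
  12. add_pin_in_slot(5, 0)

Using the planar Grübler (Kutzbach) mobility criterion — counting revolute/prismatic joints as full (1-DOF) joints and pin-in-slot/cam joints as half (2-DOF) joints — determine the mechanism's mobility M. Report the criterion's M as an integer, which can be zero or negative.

[1;0;0] (link 0 is ground)
L+ [2;0;0]
L+ [3;0;0]
L+ [4;0;0]
PS(0,1)∈J2 [4;0;1]
C(0,2)∈J2 [4;0;2]
R(3,2)∈J1 [4;1;2]
R(1,2)∈J1 [4;2;2]
L+ [5;2;2]
C(4,1)∈J2 [5;2;3]
L+ [6;2;3]
PS(1,5)∈J2 [6;2;4]
PS(5,0)∈J2 [6;2;5]
mobility = 15 − 4 − 5 = 6

M = 6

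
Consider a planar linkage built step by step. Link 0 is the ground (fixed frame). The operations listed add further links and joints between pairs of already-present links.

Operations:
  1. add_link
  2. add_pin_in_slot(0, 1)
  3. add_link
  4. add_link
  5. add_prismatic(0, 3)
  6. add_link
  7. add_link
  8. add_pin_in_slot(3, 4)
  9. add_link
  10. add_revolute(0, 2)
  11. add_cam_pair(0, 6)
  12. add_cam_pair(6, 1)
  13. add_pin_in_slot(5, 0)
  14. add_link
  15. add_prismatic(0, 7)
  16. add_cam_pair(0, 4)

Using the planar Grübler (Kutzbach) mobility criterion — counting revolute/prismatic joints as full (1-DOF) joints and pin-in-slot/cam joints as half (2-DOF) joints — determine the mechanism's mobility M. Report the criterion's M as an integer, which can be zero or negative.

M = 9

link 0 = ground. State L|J1|J2 = 1|0|0
+link1  2|0|0
PS(0,1) f=2→J2  2|0|1
+link2  3|0|1
+link3  4|0|1
P(0,3) f=1→J1  4|1|1
+link4  5|1|1
+link5  6|1|1
PS(3,4) f=2→J2  6|1|2
+link6  7|1|2
R(0,2) f=1→J1  7|2|2
C(0,6) f=2→J2  7|2|3
C(6,1) f=2→J2  7|2|4
PS(5,0) f=2→J2  7|2|5
+link7  8|2|5
P(0,7) f=1→J1  8|3|5
C(0,4) f=2→J2  8|3|6
M = 3(8−1)−2·3−6 = 21−6−6 = 9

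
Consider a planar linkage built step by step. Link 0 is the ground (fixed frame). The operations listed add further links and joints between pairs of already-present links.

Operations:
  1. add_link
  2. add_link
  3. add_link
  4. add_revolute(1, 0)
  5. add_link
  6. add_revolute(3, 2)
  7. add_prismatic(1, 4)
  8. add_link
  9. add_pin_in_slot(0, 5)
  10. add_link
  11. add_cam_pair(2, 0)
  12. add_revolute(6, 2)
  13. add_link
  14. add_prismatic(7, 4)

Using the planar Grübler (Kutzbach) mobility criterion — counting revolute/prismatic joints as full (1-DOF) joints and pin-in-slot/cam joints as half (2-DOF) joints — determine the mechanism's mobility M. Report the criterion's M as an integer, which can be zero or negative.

ground; <1,0,0>
#1 <2,0,0>
#2 <3,0,0>
#3 <4,0,0>
R:1↔0 J1 <4,1,0>
#4 <5,1,0>
R:3↔2 J1 <5,2,0>
P:1↔4 J1 <5,3,0>
#5 <6,3,0>
PS:0↔5 J2 <6,3,1>
#6 <7,3,1>
C:2↔0 J2 <7,3,2>
R:6↔2 J1 <7,4,2>
#7 <8,4,2>
P:7↔4 J1 <8,5,2>
3×7 − 2×5 − 1×2 = 9

M = 9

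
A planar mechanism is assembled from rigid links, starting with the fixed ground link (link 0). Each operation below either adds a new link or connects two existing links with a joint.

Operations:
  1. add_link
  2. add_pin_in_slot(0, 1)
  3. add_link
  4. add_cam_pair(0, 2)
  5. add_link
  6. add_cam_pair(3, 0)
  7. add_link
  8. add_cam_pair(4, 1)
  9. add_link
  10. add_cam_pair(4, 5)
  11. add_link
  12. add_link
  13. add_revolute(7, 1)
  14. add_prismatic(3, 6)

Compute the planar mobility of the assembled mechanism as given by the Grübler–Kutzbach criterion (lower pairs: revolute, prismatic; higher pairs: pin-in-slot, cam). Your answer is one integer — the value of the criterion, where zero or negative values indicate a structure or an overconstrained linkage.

M = 12

(L,J1,J2)=(1,0,0); link0 fixed
link1: (2,0,0)
PS 0-1 [J2]: (2,0,1)
link2: (3,0,1)
C 0-2 [J2]: (3,0,2)
link3: (4,0,2)
C 3-0 [J2]: (4,0,3)
link4: (5,0,3)
C 4-1 [J2]: (5,0,4)
link5: (6,0,4)
C 4-5 [J2]: (6,0,5)
link6: (7,0,5)
link7: (8,0,5)
R 7-1 [J1]: (8,1,5)
P 3-6 [J1]: (8,2,5)
Grübler: 3·7 − 2·2 − 5 = 12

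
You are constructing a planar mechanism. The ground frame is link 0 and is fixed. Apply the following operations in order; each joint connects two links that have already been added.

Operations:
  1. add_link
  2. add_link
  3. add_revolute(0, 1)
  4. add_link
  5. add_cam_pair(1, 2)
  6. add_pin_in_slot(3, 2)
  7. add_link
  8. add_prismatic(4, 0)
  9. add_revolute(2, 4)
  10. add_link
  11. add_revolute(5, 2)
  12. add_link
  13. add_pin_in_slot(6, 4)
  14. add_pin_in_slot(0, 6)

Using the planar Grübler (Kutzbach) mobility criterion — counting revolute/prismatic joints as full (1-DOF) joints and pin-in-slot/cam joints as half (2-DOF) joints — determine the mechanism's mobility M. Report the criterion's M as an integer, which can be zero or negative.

[1;0;0] (link 0 is ground)
L+ [2;0;0]
L+ [3;0;0]
R(0,1)∈J1 [3;1;0]
L+ [4;1;0]
C(1,2)∈J2 [4;1;1]
PS(3,2)∈J2 [4;1;2]
L+ [5;1;2]
P(4,0)∈J1 [5;2;2]
R(2,4)∈J1 [5;3;2]
L+ [6;3;2]
R(5,2)∈J1 [6;4;2]
L+ [7;4;2]
PS(6,4)∈J2 [7;4;3]
PS(0,6)∈J2 [7;4;4]
mobility = 18 − 8 − 4 = 6

M = 6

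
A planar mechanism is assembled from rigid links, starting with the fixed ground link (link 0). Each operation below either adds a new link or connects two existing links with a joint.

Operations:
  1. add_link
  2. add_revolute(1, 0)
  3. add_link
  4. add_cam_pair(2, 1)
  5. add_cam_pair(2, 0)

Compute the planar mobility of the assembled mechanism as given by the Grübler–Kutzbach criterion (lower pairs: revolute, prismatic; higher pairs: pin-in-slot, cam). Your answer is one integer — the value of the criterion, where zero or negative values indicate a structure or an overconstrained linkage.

M = 2

[1;0;0] (link 0 is ground)
L+ [2;0;0]
R(1,0)∈J1 [2;1;0]
L+ [3;1;0]
C(2,1)∈J2 [3;1;1]
C(2,0)∈J2 [3;1;2]
mobility = 6 − 2 − 2 = 2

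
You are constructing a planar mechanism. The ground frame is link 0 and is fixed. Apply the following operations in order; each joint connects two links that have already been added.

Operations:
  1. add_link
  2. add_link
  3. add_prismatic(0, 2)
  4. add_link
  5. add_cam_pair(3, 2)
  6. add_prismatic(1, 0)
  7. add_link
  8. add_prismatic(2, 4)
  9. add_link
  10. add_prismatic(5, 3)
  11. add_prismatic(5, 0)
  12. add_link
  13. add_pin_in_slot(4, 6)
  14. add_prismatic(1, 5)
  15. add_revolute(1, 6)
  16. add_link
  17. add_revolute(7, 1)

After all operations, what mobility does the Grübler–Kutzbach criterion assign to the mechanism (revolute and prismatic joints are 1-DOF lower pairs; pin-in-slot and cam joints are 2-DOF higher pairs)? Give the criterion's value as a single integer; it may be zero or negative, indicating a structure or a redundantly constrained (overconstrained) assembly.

M = 3

link 0 = ground. State L|J1|J2 = 1|0|0
+link1  2|0|0
+link2  3|0|0
P(0,2) f=1→J1  3|1|0
+link3  4|1|0
C(3,2) f=2→J2  4|1|1
P(1,0) f=1→J1  4|2|1
+link4  5|2|1
P(2,4) f=1→J1  5|3|1
+link5  6|3|1
P(5,3) f=1→J1  6|4|1
P(5,0) f=1→J1  6|5|1
+link6  7|5|1
PS(4,6) f=2→J2  7|5|2
P(1,5) f=1→J1  7|6|2
R(1,6) f=1→J1  7|7|2
+link7  8|7|2
R(7,1) f=1→J1  8|8|2
M = 3(8−1)−2·8−2 = 21−16−2 = 3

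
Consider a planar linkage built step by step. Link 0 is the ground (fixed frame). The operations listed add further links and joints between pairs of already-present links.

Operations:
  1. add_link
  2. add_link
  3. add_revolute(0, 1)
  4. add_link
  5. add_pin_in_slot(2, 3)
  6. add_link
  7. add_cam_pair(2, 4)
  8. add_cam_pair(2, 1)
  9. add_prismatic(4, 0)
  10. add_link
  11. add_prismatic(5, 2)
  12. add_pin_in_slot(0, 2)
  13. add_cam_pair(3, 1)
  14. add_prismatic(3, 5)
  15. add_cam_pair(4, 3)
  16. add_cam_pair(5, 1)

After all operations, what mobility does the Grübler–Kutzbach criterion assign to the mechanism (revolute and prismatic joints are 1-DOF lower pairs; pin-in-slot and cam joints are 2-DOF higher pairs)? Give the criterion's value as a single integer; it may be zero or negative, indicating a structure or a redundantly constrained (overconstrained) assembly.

link 0 = ground. State L|J1|J2 = 1|0|0
+link1  2|0|0
+link2  3|0|0
R(0,1) f=1→J1  3|1|0
+link3  4|1|0
PS(2,3) f=2→J2  4|1|1
+link4  5|1|1
C(2,4) f=2→J2  5|1|2
C(2,1) f=2→J2  5|1|3
P(4,0) f=1→J1  5|2|3
+link5  6|2|3
P(5,2) f=1→J1  6|3|3
PS(0,2) f=2→J2  6|3|4
C(3,1) f=2→J2  6|3|5
P(3,5) f=1→J1  6|4|5
C(4,3) f=2→J2  6|4|6
C(5,1) f=2→J2  6|4|7
M = 3(6−1)−2·4−7 = 15−8−7 = 0

M = 0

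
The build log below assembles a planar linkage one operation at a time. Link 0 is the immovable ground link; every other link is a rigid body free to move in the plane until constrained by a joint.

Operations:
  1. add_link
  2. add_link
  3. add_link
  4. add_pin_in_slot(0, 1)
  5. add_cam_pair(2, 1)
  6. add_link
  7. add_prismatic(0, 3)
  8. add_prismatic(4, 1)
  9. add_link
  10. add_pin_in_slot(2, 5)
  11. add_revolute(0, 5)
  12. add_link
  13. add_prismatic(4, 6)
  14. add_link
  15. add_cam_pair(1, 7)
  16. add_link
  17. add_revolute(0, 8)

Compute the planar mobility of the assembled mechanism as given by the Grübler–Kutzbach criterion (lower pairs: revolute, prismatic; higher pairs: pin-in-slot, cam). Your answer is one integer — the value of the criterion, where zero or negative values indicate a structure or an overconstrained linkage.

ground; <1,0,0>
#1 <2,0,0>
#2 <3,0,0>
#3 <4,0,0>
PS:0↔1 J2 <4,0,1>
C:2↔1 J2 <4,0,2>
#4 <5,0,2>
P:0↔3 J1 <5,1,2>
P:4↔1 J1 <5,2,2>
#5 <6,2,2>
PS:2↔5 J2 <6,2,3>
R:0↔5 J1 <6,3,3>
#6 <7,3,3>
P:4↔6 J1 <7,4,3>
#7 <8,4,3>
C:1↔7 J2 <8,4,4>
#8 <9,4,4>
R:0↔8 J1 <9,5,4>
3×8 − 2×5 − 1×4 = 10

M = 10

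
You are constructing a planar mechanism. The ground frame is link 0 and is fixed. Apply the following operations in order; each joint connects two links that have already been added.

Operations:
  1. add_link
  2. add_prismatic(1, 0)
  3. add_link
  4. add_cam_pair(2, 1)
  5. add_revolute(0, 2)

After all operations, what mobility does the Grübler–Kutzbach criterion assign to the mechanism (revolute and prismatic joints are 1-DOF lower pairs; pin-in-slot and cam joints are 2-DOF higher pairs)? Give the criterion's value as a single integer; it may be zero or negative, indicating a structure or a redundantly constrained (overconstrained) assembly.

(L,J1,J2)=(1,0,0); link0 fixed
link1: (2,0,0)
P 1-0 [J1]: (2,1,0)
link2: (3,1,0)
C 2-1 [J2]: (3,1,1)
R 0-2 [J1]: (3,2,1)
Grübler: 3·2 − 2·2 − 1 = 1

M = 1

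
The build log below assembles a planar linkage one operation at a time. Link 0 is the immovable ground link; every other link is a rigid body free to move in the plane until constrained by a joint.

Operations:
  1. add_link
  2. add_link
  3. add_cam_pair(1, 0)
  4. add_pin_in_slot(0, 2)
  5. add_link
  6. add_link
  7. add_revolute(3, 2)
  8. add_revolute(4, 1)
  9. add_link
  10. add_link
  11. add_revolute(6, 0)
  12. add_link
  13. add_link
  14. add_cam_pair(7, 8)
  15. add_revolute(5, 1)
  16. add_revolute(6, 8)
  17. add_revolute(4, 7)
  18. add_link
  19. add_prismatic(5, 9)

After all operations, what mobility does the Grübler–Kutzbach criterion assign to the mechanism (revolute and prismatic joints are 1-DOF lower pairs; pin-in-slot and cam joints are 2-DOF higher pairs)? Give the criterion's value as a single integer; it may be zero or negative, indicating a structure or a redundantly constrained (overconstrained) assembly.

M = 10

[1;0;0] (link 0 is ground)
L+ [2;0;0]
L+ [3;0;0]
C(1,0)∈J2 [3;0;1]
PS(0,2)∈J2 [3;0;2]
L+ [4;0;2]
L+ [5;0;2]
R(3,2)∈J1 [5;1;2]
R(4,1)∈J1 [5;2;2]
L+ [6;2;2]
L+ [7;2;2]
R(6,0)∈J1 [7;3;2]
L+ [8;3;2]
L+ [9;3;2]
C(7,8)∈J2 [9;3;3]
R(5,1)∈J1 [9;4;3]
R(6,8)∈J1 [9;5;3]
R(4,7)∈J1 [9;6;3]
L+ [10;6;3]
P(5,9)∈J1 [10;7;3]
mobility = 27 − 14 − 3 = 10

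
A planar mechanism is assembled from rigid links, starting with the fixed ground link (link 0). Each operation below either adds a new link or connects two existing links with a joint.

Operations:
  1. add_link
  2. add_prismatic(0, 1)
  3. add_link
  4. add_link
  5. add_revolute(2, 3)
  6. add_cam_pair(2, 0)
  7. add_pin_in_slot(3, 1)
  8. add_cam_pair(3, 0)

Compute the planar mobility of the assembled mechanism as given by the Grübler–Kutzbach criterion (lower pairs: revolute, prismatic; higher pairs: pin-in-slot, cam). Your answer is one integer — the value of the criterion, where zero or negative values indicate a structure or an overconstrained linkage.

L=1 J1=0 J2=0
add link → L=2 J1=0 J2=0
P@0,1 dof=1 J1 → L=2 J1=1 J2=0
add link → L=3 J1=1 J2=0
add link → L=4 J1=1 J2=0
R@2,3 dof=1 J1 → L=4 J1=2 J2=0
C@2,0 dof=2 J2 → L=4 J1=2 J2=1
PS@3,1 dof=2 J2 → L=4 J1=2 J2=2
C@3,0 dof=2 J2 → L=4 J1=2 J2=3
M=3(L−1)−2J1−J2=3·3−2·2−3=2

M = 2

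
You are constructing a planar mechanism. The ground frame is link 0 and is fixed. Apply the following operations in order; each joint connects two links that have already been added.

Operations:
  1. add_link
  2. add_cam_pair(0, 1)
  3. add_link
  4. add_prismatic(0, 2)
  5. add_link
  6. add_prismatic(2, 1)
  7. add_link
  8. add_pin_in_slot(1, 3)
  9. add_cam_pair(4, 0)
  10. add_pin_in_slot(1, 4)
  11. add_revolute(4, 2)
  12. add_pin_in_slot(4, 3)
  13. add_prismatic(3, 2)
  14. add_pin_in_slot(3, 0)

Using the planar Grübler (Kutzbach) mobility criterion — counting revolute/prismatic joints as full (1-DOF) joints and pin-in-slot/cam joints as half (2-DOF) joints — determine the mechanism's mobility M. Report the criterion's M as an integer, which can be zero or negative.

[1;0;0] (link 0 is ground)
L+ [2;0;0]
C(0,1)∈J2 [2;0;1]
L+ [3;0;1]
P(0,2)∈J1 [3;1;1]
L+ [4;1;1]
P(2,1)∈J1 [4;2;1]
L+ [5;2;1]
PS(1,3)∈J2 [5;2;2]
C(4,0)∈J2 [5;2;3]
PS(1,4)∈J2 [5;2;4]
R(4,2)∈J1 [5;3;4]
PS(4,3)∈J2 [5;3;5]
P(3,2)∈J1 [5;4;5]
PS(3,0)∈J2 [5;4;6]
mobility = 12 − 8 − 6 = -2

M = -2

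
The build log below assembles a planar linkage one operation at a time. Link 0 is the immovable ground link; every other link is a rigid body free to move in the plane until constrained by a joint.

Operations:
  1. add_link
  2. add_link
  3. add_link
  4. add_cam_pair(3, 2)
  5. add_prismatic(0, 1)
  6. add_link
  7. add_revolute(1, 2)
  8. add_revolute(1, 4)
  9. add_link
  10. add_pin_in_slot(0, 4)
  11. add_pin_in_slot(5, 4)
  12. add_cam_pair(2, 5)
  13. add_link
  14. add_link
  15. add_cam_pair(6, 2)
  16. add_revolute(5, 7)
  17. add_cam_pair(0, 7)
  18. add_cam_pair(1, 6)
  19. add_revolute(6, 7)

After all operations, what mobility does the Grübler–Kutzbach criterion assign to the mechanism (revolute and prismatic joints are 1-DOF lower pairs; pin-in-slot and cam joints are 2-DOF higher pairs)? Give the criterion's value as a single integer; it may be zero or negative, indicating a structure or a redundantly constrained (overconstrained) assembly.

M = 4

(L,J1,J2)=(1,0,0); link0 fixed
link1: (2,0,0)
link2: (3,0,0)
link3: (4,0,0)
C 3-2 [J2]: (4,0,1)
P 0-1 [J1]: (4,1,1)
link4: (5,1,1)
R 1-2 [J1]: (5,2,1)
R 1-4 [J1]: (5,3,1)
link5: (6,3,1)
PS 0-4 [J2]: (6,3,2)
PS 5-4 [J2]: (6,3,3)
C 2-5 [J2]: (6,3,4)
link6: (7,3,4)
link7: (8,3,4)
C 6-2 [J2]: (8,3,5)
R 5-7 [J1]: (8,4,5)
C 0-7 [J2]: (8,4,6)
C 1-6 [J2]: (8,4,7)
R 6-7 [J1]: (8,5,7)
Grübler: 3·7 − 2·5 − 7 = 4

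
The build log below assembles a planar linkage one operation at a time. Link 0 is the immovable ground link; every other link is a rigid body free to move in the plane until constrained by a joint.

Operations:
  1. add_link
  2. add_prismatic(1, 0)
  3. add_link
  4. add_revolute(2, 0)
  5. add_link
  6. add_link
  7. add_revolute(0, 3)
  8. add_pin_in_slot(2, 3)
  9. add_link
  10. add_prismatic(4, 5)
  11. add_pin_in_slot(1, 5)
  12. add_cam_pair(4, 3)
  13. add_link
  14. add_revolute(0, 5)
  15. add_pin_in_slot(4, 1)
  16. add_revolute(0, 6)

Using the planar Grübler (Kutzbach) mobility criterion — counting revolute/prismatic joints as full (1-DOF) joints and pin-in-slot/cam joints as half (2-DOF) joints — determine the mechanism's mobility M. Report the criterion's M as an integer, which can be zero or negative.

M = 2

[1;0;0] (link 0 is ground)
L+ [2;0;0]
P(1,0)∈J1 [2;1;0]
L+ [3;1;0]
R(2,0)∈J1 [3;2;0]
L+ [4;2;0]
L+ [5;2;0]
R(0,3)∈J1 [5;3;0]
PS(2,3)∈J2 [5;3;1]
L+ [6;3;1]
P(4,5)∈J1 [6;4;1]
PS(1,5)∈J2 [6;4;2]
C(4,3)∈J2 [6;4;3]
L+ [7;4;3]
R(0,5)∈J1 [7;5;3]
PS(4,1)∈J2 [7;5;4]
R(0,6)∈J1 [7;6;4]
mobility = 18 − 12 − 4 = 2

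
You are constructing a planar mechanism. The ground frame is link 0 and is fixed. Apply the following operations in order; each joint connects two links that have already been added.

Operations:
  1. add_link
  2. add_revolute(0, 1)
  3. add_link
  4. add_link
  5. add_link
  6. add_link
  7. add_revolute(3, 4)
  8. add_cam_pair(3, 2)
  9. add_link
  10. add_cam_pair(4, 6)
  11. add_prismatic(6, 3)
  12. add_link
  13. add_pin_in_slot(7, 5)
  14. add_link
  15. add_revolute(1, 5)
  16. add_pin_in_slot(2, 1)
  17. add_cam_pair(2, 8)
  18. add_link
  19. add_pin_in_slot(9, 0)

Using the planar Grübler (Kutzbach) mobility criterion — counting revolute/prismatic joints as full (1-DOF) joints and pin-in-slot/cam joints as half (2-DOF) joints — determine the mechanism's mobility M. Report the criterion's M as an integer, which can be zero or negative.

[1;0;0] (link 0 is ground)
L+ [2;0;0]
R(0,1)∈J1 [2;1;0]
L+ [3;1;0]
L+ [4;1;0]
L+ [5;1;0]
L+ [6;1;0]
R(3,4)∈J1 [6;2;0]
C(3,2)∈J2 [6;2;1]
L+ [7;2;1]
C(4,6)∈J2 [7;2;2]
P(6,3)∈J1 [7;3;2]
L+ [8;3;2]
PS(7,5)∈J2 [8;3;3]
L+ [9;3;3]
R(1,5)∈J1 [9;4;3]
PS(2,1)∈J2 [9;4;4]
C(2,8)∈J2 [9;4;5]
L+ [10;4;5]
PS(9,0)∈J2 [10;4;6]
mobility = 27 − 8 − 6 = 13

M = 13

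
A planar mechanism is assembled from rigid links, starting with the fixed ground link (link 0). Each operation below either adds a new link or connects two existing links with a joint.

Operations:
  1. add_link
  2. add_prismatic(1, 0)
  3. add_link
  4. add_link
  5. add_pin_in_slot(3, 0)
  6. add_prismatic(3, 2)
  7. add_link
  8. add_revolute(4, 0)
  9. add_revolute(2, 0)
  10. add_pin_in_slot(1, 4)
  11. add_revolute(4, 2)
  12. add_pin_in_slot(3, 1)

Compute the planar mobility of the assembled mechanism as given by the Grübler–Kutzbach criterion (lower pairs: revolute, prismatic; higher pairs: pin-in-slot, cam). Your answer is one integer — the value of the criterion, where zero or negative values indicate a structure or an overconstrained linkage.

L=1 J1=0 J2=0
add link → L=2 J1=0 J2=0
P@1,0 dof=1 J1 → L=2 J1=1 J2=0
add link → L=3 J1=1 J2=0
add link → L=4 J1=1 J2=0
PS@3,0 dof=2 J2 → L=4 J1=1 J2=1
P@3,2 dof=1 J1 → L=4 J1=2 J2=1
add link → L=5 J1=2 J2=1
R@4,0 dof=1 J1 → L=5 J1=3 J2=1
R@2,0 dof=1 J1 → L=5 J1=4 J2=1
PS@1,4 dof=2 J2 → L=5 J1=4 J2=2
R@4,2 dof=1 J1 → L=5 J1=5 J2=2
PS@3,1 dof=2 J2 → L=5 J1=5 J2=3
M=3(L−1)−2J1−J2=3·4−2·5−3=-1

M = -1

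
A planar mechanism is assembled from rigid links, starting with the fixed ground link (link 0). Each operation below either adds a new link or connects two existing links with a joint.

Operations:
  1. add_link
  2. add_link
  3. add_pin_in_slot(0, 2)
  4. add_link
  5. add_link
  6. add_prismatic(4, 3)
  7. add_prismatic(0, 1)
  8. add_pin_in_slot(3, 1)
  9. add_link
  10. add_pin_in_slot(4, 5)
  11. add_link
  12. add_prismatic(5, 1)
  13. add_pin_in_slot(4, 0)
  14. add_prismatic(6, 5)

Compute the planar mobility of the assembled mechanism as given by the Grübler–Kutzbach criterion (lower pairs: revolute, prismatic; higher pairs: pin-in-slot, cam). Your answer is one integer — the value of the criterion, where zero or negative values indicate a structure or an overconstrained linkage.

[1;0;0] (link 0 is ground)
L+ [2;0;0]
L+ [3;0;0]
PS(0,2)∈J2 [3;0;1]
L+ [4;0;1]
L+ [5;0;1]
P(4,3)∈J1 [5;1;1]
P(0,1)∈J1 [5;2;1]
PS(3,1)∈J2 [5;2;2]
L+ [6;2;2]
PS(4,5)∈J2 [6;2;3]
L+ [7;2;3]
P(5,1)∈J1 [7;3;3]
PS(4,0)∈J2 [7;3;4]
P(6,5)∈J1 [7;4;4]
mobility = 18 − 8 − 4 = 6

M = 6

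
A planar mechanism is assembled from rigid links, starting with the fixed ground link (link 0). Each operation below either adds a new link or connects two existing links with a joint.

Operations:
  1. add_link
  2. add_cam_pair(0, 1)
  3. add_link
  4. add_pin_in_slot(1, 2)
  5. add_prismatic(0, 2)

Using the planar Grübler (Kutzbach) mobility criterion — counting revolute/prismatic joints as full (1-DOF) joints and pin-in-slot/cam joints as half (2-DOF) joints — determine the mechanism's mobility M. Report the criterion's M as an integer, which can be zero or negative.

M = 2

(L,J1,J2)=(1,0,0); link0 fixed
link1: (2,0,0)
C 0-1 [J2]: (2,0,1)
link2: (3,0,1)
PS 1-2 [J2]: (3,0,2)
P 0-2 [J1]: (3,1,2)
Grübler: 3·2 − 2·1 − 2 = 2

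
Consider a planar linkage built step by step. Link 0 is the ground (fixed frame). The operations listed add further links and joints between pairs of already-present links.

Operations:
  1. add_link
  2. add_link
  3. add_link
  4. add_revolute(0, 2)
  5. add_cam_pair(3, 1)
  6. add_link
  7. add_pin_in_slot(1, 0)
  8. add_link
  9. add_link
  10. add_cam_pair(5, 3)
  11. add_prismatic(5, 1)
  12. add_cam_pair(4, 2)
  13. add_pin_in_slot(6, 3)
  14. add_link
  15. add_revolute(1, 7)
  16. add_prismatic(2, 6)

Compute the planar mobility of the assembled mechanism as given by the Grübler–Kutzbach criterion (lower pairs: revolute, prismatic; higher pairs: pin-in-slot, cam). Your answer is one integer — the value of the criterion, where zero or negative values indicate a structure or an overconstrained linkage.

[1;0;0] (link 0 is ground)
L+ [2;0;0]
L+ [3;0;0]
L+ [4;0;0]
R(0,2)∈J1 [4;1;0]
C(3,1)∈J2 [4;1;1]
L+ [5;1;1]
PS(1,0)∈J2 [5;1;2]
L+ [6;1;2]
L+ [7;1;2]
C(5,3)∈J2 [7;1;3]
P(5,1)∈J1 [7;2;3]
C(4,2)∈J2 [7;2;4]
PS(6,3)∈J2 [7;2;5]
L+ [8;2;5]
R(1,7)∈J1 [8;3;5]
P(2,6)∈J1 [8;4;5]
mobility = 21 − 8 − 5 = 8

M = 8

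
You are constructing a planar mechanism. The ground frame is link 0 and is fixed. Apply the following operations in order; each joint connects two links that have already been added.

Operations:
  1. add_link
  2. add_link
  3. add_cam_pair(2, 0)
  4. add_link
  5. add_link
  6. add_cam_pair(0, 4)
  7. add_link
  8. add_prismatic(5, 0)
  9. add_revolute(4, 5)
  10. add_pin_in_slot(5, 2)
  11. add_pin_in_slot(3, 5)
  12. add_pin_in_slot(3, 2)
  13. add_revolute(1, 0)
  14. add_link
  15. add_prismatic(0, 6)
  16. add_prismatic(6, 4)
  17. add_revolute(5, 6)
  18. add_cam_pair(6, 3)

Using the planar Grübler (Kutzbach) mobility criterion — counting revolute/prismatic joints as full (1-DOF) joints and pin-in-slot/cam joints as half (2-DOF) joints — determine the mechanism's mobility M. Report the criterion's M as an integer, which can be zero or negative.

M = 0

link 0 = ground. State L|J1|J2 = 1|0|0
+link1  2|0|0
+link2  3|0|0
C(2,0) f=2→J2  3|0|1
+link3  4|0|1
+link4  5|0|1
C(0,4) f=2→J2  5|0|2
+link5  6|0|2
P(5,0) f=1→J1  6|1|2
R(4,5) f=1→J1  6|2|2
PS(5,2) f=2→J2  6|2|3
PS(3,5) f=2→J2  6|2|4
PS(3,2) f=2→J2  6|2|5
R(1,0) f=1→J1  6|3|5
+link6  7|3|5
P(0,6) f=1→J1  7|4|5
P(6,4) f=1→J1  7|5|5
R(5,6) f=1→J1  7|6|5
C(6,3) f=2→J2  7|6|6
M = 3(7−1)−2·6−6 = 18−12−6 = 0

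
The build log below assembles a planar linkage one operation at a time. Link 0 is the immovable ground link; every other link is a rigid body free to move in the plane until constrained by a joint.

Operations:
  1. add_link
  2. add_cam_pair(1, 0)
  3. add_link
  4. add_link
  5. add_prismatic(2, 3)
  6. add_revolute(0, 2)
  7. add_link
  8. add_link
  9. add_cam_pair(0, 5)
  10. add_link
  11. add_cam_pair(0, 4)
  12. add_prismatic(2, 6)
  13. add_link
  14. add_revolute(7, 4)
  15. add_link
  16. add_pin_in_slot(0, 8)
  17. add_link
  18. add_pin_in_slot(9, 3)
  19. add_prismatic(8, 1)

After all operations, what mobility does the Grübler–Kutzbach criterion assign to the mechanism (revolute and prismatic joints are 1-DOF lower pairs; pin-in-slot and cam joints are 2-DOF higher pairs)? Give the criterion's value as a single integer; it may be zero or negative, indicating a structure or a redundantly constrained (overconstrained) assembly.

ground; <1,0,0>
#1 <2,0,0>
C:1↔0 J2 <2,0,1>
#2 <3,0,1>
#3 <4,0,1>
P:2↔3 J1 <4,1,1>
R:0↔2 J1 <4,2,1>
#4 <5,2,1>
#5 <6,2,1>
C:0↔5 J2 <6,2,2>
#6 <7,2,2>
C:0↔4 J2 <7,2,3>
P:2↔6 J1 <7,3,3>
#7 <8,3,3>
R:7↔4 J1 <8,4,3>
#8 <9,4,3>
PS:0↔8 J2 <9,4,4>
#9 <10,4,4>
PS:9↔3 J2 <10,4,5>
P:8↔1 J1 <10,5,5>
3×9 − 2×5 − 1×5 = 12

M = 12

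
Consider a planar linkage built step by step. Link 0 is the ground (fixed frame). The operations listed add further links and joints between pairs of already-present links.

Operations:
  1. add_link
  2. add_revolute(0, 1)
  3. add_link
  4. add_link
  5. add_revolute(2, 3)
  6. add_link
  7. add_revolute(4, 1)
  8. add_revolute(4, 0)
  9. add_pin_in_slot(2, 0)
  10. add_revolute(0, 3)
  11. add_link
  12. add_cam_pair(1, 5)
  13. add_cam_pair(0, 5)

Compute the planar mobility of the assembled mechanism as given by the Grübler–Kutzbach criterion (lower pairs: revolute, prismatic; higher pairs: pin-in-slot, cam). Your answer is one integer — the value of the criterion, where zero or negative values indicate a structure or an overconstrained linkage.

L=1 J1=0 J2=0
add link → L=2 J1=0 J2=0
R@0,1 dof=1 J1 → L=2 J1=1 J2=0
add link → L=3 J1=1 J2=0
add link → L=4 J1=1 J2=0
R@2,3 dof=1 J1 → L=4 J1=2 J2=0
add link → L=5 J1=2 J2=0
R@4,1 dof=1 J1 → L=5 J1=3 J2=0
R@4,0 dof=1 J1 → L=5 J1=4 J2=0
PS@2,0 dof=2 J2 → L=5 J1=4 J2=1
R@0,3 dof=1 J1 → L=5 J1=5 J2=1
add link → L=6 J1=5 J2=1
C@1,5 dof=2 J2 → L=6 J1=5 J2=2
C@0,5 dof=2 J2 → L=6 J1=5 J2=3
M=3(L−1)−2J1−J2=3·5−2·5−3=2

M = 2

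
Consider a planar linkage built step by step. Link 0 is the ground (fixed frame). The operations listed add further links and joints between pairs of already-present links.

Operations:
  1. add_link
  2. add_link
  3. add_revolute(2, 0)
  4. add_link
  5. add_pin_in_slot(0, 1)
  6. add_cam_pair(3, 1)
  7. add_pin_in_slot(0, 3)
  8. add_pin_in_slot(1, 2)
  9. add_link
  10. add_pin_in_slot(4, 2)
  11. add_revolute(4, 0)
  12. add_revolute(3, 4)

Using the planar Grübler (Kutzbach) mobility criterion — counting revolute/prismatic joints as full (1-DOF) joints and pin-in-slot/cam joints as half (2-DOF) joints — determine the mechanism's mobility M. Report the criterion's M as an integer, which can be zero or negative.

M = 1

link 0 = ground. State L|J1|J2 = 1|0|0
+link1  2|0|0
+link2  3|0|0
R(2,0) f=1→J1  3|1|0
+link3  4|1|0
PS(0,1) f=2→J2  4|1|1
C(3,1) f=2→J2  4|1|2
PS(0,3) f=2→J2  4|1|3
PS(1,2) f=2→J2  4|1|4
+link4  5|1|4
PS(4,2) f=2→J2  5|1|5
R(4,0) f=1→J1  5|2|5
R(3,4) f=1→J1  5|3|5
M = 3(5−1)−2·3−5 = 12−6−5 = 1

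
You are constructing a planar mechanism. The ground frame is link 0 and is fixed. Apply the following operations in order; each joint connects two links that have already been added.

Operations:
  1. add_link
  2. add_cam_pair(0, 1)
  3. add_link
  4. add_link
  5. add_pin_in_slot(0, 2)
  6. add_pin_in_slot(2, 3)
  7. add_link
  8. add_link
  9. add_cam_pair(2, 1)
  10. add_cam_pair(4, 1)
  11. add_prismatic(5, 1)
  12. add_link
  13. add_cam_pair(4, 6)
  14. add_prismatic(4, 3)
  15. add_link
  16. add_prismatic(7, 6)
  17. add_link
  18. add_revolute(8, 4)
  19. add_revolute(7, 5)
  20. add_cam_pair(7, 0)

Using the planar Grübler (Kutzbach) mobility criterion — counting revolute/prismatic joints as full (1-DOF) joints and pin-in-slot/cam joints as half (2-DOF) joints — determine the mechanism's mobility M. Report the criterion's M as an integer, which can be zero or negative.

L=1 J1=0 J2=0
add link → L=2 J1=0 J2=0
C@0,1 dof=2 J2 → L=2 J1=0 J2=1
add link → L=3 J1=0 J2=1
add link → L=4 J1=0 J2=1
PS@0,2 dof=2 J2 → L=4 J1=0 J2=2
PS@2,3 dof=2 J2 → L=4 J1=0 J2=3
add link → L=5 J1=0 J2=3
add link → L=6 J1=0 J2=3
C@2,1 dof=2 J2 → L=6 J1=0 J2=4
C@4,1 dof=2 J2 → L=6 J1=0 J2=5
P@5,1 dof=1 J1 → L=6 J1=1 J2=5
add link → L=7 J1=1 J2=5
C@4,6 dof=2 J2 → L=7 J1=1 J2=6
P@4,3 dof=1 J1 → L=7 J1=2 J2=6
add link → L=8 J1=2 J2=6
P@7,6 dof=1 J1 → L=8 J1=3 J2=6
add link → L=9 J1=3 J2=6
R@8,4 dof=1 J1 → L=9 J1=4 J2=6
R@7,5 dof=1 J1 → L=9 J1=5 J2=6
C@7,0 dof=2 J2 → L=9 J1=5 J2=7
M=3(L−1)−2J1−J2=3·8−2·5−7=7

M = 7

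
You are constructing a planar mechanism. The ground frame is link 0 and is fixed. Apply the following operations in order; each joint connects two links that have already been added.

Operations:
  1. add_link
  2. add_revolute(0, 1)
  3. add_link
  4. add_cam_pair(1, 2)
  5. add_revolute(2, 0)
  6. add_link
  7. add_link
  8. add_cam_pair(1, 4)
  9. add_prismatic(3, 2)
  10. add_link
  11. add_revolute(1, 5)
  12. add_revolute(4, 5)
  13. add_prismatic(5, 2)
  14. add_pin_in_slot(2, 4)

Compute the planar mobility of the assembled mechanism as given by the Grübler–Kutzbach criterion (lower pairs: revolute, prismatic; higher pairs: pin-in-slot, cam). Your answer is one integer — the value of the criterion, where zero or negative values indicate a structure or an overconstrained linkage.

M = 0

L=1 J1=0 J2=0
add link → L=2 J1=0 J2=0
R@0,1 dof=1 J1 → L=2 J1=1 J2=0
add link → L=3 J1=1 J2=0
C@1,2 dof=2 J2 → L=3 J1=1 J2=1
R@2,0 dof=1 J1 → L=3 J1=2 J2=1
add link → L=4 J1=2 J2=1
add link → L=5 J1=2 J2=1
C@1,4 dof=2 J2 → L=5 J1=2 J2=2
P@3,2 dof=1 J1 → L=5 J1=3 J2=2
add link → L=6 J1=3 J2=2
R@1,5 dof=1 J1 → L=6 J1=4 J2=2
R@4,5 dof=1 J1 → L=6 J1=5 J2=2
P@5,2 dof=1 J1 → L=6 J1=6 J2=2
PS@2,4 dof=2 J2 → L=6 J1=6 J2=3
M=3(L−1)−2J1−J2=3·5−2·6−3=0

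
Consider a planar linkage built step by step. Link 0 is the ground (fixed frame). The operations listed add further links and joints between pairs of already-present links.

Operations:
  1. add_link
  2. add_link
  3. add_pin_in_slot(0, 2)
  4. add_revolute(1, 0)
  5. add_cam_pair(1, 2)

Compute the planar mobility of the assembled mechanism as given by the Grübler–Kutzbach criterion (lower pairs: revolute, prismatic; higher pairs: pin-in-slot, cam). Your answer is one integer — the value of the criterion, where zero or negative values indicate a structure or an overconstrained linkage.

link 0 = ground. State L|J1|J2 = 1|0|0
+link1  2|0|0
+link2  3|0|0
PS(0,2) f=2→J2  3|0|1
R(1,0) f=1→J1  3|1|1
C(1,2) f=2→J2  3|1|2
M = 3(3−1)−2·1−2 = 6−2−2 = 2

M = 2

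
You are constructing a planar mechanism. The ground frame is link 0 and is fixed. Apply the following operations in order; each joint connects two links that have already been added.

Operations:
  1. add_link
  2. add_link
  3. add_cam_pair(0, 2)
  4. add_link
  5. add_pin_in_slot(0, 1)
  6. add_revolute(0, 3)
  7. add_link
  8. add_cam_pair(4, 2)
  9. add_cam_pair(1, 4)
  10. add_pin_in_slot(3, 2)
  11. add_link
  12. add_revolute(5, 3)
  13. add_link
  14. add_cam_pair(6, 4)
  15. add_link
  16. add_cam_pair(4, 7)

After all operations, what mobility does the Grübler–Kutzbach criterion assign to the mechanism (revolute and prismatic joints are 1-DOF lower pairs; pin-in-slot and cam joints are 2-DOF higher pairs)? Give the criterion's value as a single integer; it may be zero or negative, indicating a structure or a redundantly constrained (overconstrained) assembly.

M = 10

(L,J1,J2)=(1,0,0); link0 fixed
link1: (2,0,0)
link2: (3,0,0)
C 0-2 [J2]: (3,0,1)
link3: (4,0,1)
PS 0-1 [J2]: (4,0,2)
R 0-3 [J1]: (4,1,2)
link4: (5,1,2)
C 4-2 [J2]: (5,1,3)
C 1-4 [J2]: (5,1,4)
PS 3-2 [J2]: (5,1,5)
link5: (6,1,5)
R 5-3 [J1]: (6,2,5)
link6: (7,2,5)
C 6-4 [J2]: (7,2,6)
link7: (8,2,6)
C 4-7 [J2]: (8,2,7)
Grübler: 3·7 − 2·2 − 7 = 10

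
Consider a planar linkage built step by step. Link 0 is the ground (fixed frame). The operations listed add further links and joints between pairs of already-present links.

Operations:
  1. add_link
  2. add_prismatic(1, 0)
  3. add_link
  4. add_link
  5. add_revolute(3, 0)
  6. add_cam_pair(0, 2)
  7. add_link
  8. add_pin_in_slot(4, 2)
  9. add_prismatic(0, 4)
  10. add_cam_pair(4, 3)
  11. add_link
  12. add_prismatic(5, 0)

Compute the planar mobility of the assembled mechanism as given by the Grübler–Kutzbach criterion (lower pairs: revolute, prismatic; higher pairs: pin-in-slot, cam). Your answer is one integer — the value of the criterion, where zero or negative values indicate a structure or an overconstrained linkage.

[1;0;0] (link 0 is ground)
L+ [2;0;0]
P(1,0)∈J1 [2;1;0]
L+ [3;1;0]
L+ [4;1;0]
R(3,0)∈J1 [4;2;0]
C(0,2)∈J2 [4;2;1]
L+ [5;2;1]
PS(4,2)∈J2 [5;2;2]
P(0,4)∈J1 [5;3;2]
C(4,3)∈J2 [5;3;3]
L+ [6;3;3]
P(5,0)∈J1 [6;4;3]
mobility = 15 − 8 − 3 = 4

M = 4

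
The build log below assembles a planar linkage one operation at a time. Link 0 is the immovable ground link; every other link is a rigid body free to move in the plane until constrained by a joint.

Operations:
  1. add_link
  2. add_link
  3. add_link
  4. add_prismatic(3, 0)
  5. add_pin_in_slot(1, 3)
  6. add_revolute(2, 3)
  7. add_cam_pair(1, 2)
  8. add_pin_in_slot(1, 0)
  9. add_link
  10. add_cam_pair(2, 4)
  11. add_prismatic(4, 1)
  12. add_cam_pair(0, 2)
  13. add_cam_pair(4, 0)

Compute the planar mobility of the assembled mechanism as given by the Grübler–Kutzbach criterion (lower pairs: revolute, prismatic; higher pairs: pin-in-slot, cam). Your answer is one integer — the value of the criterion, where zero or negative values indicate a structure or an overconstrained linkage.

L=1 J1=0 J2=0
add link → L=2 J1=0 J2=0
add link → L=3 J1=0 J2=0
add link → L=4 J1=0 J2=0
P@3,0 dof=1 J1 → L=4 J1=1 J2=0
PS@1,3 dof=2 J2 → L=4 J1=1 J2=1
R@2,3 dof=1 J1 → L=4 J1=2 J2=1
C@1,2 dof=2 J2 → L=4 J1=2 J2=2
PS@1,0 dof=2 J2 → L=4 J1=2 J2=3
add link → L=5 J1=2 J2=3
C@2,4 dof=2 J2 → L=5 J1=2 J2=4
P@4,1 dof=1 J1 → L=5 J1=3 J2=4
C@0,2 dof=2 J2 → L=5 J1=3 J2=5
C@4,0 dof=2 J2 → L=5 J1=3 J2=6
M=3(L−1)−2J1−J2=3·4−2·3−6=0

M = 0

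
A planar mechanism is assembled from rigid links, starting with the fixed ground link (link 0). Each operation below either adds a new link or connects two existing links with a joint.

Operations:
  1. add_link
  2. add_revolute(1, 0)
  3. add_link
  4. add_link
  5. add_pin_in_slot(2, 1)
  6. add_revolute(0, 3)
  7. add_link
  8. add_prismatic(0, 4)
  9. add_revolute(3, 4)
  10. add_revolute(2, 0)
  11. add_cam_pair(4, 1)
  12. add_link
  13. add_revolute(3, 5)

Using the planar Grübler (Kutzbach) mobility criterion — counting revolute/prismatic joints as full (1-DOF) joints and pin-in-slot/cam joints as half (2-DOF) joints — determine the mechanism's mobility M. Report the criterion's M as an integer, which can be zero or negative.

M = 1

[1;0;0] (link 0 is ground)
L+ [2;0;0]
R(1,0)∈J1 [2;1;0]
L+ [3;1;0]
L+ [4;1;0]
PS(2,1)∈J2 [4;1;1]
R(0,3)∈J1 [4;2;1]
L+ [5;2;1]
P(0,4)∈J1 [5;3;1]
R(3,4)∈J1 [5;4;1]
R(2,0)∈J1 [5;5;1]
C(4,1)∈J2 [5;5;2]
L+ [6;5;2]
R(3,5)∈J1 [6;6;2]
mobility = 15 − 12 − 2 = 1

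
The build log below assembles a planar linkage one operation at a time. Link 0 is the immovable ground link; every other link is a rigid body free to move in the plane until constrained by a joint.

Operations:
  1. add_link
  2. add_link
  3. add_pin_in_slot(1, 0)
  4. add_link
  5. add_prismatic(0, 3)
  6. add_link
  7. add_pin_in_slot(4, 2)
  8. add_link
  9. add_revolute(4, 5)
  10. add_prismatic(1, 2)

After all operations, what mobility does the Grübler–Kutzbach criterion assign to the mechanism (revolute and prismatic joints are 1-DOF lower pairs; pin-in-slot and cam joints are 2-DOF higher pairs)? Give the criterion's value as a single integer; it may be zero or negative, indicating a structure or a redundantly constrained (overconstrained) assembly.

M = 7

link 0 = ground. State L|J1|J2 = 1|0|0
+link1  2|0|0
+link2  3|0|0
PS(1,0) f=2→J2  3|0|1
+link3  4|0|1
P(0,3) f=1→J1  4|1|1
+link4  5|1|1
PS(4,2) f=2→J2  5|1|2
+link5  6|1|2
R(4,5) f=1→J1  6|2|2
P(1,2) f=1→J1  6|3|2
M = 3(6−1)−2·3−2 = 15−6−2 = 7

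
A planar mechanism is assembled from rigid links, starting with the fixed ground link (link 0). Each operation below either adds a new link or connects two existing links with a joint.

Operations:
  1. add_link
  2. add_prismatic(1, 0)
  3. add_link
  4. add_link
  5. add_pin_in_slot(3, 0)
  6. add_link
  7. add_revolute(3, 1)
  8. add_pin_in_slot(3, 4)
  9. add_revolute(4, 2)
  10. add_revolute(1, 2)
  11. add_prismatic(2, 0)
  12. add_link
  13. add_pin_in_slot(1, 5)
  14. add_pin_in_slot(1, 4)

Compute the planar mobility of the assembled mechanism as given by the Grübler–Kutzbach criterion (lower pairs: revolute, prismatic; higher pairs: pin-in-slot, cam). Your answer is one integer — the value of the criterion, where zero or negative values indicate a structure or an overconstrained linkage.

M = 1

(L,J1,J2)=(1,0,0); link0 fixed
link1: (2,0,0)
P 1-0 [J1]: (2,1,0)
link2: (3,1,0)
link3: (4,1,0)
PS 3-0 [J2]: (4,1,1)
link4: (5,1,1)
R 3-1 [J1]: (5,2,1)
PS 3-4 [J2]: (5,2,2)
R 4-2 [J1]: (5,3,2)
R 1-2 [J1]: (5,4,2)
P 2-0 [J1]: (5,5,2)
link5: (6,5,2)
PS 1-5 [J2]: (6,5,3)
PS 1-4 [J2]: (6,5,4)
Grübler: 3·5 − 2·5 − 4 = 1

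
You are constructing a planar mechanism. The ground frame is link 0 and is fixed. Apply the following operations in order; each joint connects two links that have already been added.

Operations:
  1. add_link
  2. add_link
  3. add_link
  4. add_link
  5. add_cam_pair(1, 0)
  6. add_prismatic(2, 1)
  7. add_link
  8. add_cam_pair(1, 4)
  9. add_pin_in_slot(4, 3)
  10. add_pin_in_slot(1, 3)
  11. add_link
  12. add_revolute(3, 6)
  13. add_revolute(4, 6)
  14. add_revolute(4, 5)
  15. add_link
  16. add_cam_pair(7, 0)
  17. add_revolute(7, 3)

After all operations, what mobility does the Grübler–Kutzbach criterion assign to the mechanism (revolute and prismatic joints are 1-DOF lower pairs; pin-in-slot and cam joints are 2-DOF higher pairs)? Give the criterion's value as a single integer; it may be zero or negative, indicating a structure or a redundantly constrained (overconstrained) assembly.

M = 6

L=1 J1=0 J2=0
add link → L=2 J1=0 J2=0
add link → L=3 J1=0 J2=0
add link → L=4 J1=0 J2=0
add link → L=5 J1=0 J2=0
C@1,0 dof=2 J2 → L=5 J1=0 J2=1
P@2,1 dof=1 J1 → L=5 J1=1 J2=1
add link → L=6 J1=1 J2=1
C@1,4 dof=2 J2 → L=6 J1=1 J2=2
PS@4,3 dof=2 J2 → L=6 J1=1 J2=3
PS@1,3 dof=2 J2 → L=6 J1=1 J2=4
add link → L=7 J1=1 J2=4
R@3,6 dof=1 J1 → L=7 J1=2 J2=4
R@4,6 dof=1 J1 → L=7 J1=3 J2=4
R@4,5 dof=1 J1 → L=7 J1=4 J2=4
add link → L=8 J1=4 J2=4
C@7,0 dof=2 J2 → L=8 J1=4 J2=5
R@7,3 dof=1 J1 → L=8 J1=5 J2=5
M=3(L−1)−2J1−J2=3·7−2·5−5=6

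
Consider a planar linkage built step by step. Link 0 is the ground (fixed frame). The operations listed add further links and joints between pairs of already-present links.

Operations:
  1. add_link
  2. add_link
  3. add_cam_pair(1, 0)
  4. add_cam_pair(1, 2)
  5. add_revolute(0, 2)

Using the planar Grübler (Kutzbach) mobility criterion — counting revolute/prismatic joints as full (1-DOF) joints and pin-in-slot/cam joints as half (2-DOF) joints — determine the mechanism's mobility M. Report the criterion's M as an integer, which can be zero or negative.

M = 2

(L,J1,J2)=(1,0,0); link0 fixed
link1: (2,0,0)
link2: (3,0,0)
C 1-0 [J2]: (3,0,1)
C 1-2 [J2]: (3,0,2)
R 0-2 [J1]: (3,1,2)
Grübler: 3·2 − 2·1 − 2 = 2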